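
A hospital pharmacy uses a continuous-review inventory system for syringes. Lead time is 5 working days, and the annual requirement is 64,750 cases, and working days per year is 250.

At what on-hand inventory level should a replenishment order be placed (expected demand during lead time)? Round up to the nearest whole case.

Daily demand d = 64,750 / 250 = 259.000 cases/day
Demand during lead time = 259.000 × 5 = 1,295.00
Reorder point = 1,295.00 → round up

1,295 cases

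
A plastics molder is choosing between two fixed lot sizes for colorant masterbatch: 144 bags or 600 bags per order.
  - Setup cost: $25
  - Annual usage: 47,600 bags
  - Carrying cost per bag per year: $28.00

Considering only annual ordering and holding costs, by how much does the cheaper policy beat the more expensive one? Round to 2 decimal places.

Annual cost at Q: ordering D·S/Q plus holding Q·H/2.
TC(144) = (47,600/144)×25 + (144/2)×28 = $10,279.89
TC(600) = (47,600/600)×25 + (600/2)×28 = $10,383.33
Cheaper: Q = 144.  Difference = $103.44

$103.44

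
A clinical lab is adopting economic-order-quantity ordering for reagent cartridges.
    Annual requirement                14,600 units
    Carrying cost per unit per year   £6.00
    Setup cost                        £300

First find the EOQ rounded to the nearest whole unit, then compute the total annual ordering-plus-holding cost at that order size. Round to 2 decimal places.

Optimal lot size Q* = (2 × 14,600 × £300 / £6)^½ ≈ 1,208.30 → Q = 1,208 units
Orders/yr = 14,600/1,208 = 12.086; ordering cost = 12.086 × £300 = £3,625.83
Average inventory = 1,208/2 = 604; holding cost = 604 × £6 = £3,624.00
Total = £3,625.83 + £3,624.00 = £7,249.83

£7,249.83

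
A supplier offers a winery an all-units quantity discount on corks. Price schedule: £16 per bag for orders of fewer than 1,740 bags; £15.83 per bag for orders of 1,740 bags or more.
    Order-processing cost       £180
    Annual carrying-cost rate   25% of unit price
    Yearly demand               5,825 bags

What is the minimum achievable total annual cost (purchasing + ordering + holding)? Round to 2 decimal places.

£96,096.20

H₁ = 25%×£16 = £4.0000;  H₂ = 25%×£15.83 = £3.9575
EOQ₁ = √(2×5,825×180/4.0000) = 724.05  (< 1,740, feasible at tier 1)
EOQ₂ = √(2×5,825×180/3.9575) = 727.93  (< 1,740 → use Q = 1,740 at tier-2 price)
TC(tier 1 (EOQ₁), Q≈724.1) = £96,096.20
TC(tier 2, Q≈1,740.0) = £96,255.36
Minimum at tier 1 (EOQ₁): £96,096.20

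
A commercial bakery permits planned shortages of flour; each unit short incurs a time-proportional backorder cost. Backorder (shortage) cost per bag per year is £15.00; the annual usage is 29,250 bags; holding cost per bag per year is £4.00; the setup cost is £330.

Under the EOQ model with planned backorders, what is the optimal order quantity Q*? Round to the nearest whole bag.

Basic EOQ = √(2·29,250·330/4) = 2,196.873
Backorder adjustment √((H+b)/b) = √((4+15)/15) = 1.1255
Q* = 2,196.873 × 1.1255 ≈ 2,472.50

2,472 bags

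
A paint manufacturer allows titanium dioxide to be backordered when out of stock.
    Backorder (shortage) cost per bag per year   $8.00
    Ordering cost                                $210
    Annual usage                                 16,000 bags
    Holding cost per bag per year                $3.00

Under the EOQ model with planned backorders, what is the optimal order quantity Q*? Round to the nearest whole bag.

Q* = √(2DS/H) · √((H + b)/b)
   = √(2 × 16,000 × 210 / 3) · √((3 + 8) / 8)
   = 1,496.663 × 1.1726 ≈ 1,754.99

1,755 bags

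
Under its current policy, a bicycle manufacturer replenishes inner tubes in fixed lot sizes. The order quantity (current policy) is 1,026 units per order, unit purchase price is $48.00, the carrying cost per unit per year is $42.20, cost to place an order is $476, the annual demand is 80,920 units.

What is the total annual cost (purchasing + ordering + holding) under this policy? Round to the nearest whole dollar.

$3,943,350

Orders/yr = 80,920/1,026 = 78.869; ordering cost = 78.869 × $476 = $37,541.83
Average inventory = 1,026/2 = 513; holding cost = 513 × $42.2 = $21,648.60
Purchase cost = D·C = 80,920 × 48 = $3,884,160.00
Total = $37,541.83 + $21,648.60 + $3,884,160.00 = $3,943,350.43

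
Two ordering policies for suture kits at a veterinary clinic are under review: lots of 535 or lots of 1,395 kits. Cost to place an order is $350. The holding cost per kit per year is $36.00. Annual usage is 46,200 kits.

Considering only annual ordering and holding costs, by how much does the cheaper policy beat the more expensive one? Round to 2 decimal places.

For each Q, cost = (D/Q)·S + (Q/2)·H.
TC(535) = (46,200/535)×350 + (535/2)×36 = $39,854.30
TC(1,395) = (46,200/1,395)×350 + (1,395/2)×36 = $36,701.40
|ΔTC| = |$39,854.30 − $36,701.40| = $3,152.90

$3,152.90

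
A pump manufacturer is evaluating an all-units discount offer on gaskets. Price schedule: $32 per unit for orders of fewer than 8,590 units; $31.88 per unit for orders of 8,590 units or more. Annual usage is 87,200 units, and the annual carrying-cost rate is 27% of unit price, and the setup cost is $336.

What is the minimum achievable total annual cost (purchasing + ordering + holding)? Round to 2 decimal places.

H₁ = 27%×$32 = $8.6400;  H₂ = 27%×$31.88 = $8.6076
EOQ₁ = √(2×87,200×336/8.6400) = 2,604.27  (< 8,590, feasible at tier 1)
EOQ₂ = √(2×87,200×336/8.6076) = 2,609.17  (< 8,590 → use Q = 8,590 at tier-2 price)
TC(tier 1 (EOQ₁), Q≈2,604.3) = $2,812,900.89
TC(tier 2, Q≈8,590.0) = $2,820,316.49
Minimum at tier 1 (EOQ₁): $2,812,900.89

$2,812,900.89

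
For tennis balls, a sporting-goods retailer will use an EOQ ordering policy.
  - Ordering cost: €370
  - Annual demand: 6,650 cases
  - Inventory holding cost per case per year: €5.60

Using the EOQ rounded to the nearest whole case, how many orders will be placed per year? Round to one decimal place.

7.1 orders per year

EOQ = √(2DS/H) = √(2 × 6,650 × 370 / 5.6)
    = √(878,750.00) ≈ 937.42 → Q = 937
Orders per year = D/Q = 6,650 / 937 = 7.097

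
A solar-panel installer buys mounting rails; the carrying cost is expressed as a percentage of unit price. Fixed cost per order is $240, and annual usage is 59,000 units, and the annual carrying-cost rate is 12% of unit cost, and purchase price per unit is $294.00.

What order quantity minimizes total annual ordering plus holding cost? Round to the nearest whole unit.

896 units

H = i·C = 0.12 × $294 = $35.2800 per unit-year
Optimal lot size Q* = (2 × 59,000 × $240 / $35.28)^½ ≈ 895.95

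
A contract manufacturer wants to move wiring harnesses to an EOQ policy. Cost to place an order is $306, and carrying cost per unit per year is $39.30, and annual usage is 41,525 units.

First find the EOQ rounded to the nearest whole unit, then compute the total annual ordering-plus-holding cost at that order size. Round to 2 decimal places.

$31,602.89

EOQ = √(2DS/H) = √(2 × 41,525 × 306 / 39.3)
    = √(646,648.85) ≈ 804.14 → Q = 804 units
Orders/yr = 41,525/804 = 51.648; ordering cost = 51.648 × $306 = $15,804.29
Average inventory = 804/2 = 402; holding cost = 402 × $39.3 = $15,798.60
Total = $15,804.29 + $15,798.60 = $31,602.89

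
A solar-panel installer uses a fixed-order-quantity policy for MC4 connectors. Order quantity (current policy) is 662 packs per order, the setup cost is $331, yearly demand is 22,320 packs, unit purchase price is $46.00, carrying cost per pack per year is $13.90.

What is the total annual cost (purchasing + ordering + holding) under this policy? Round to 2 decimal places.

$1,042,480.90

Annual ordering cost = (D/Q)·S = (22,320/662) × 331 = $11,160.00
Annual holding cost  = (Q/2)·H = (662/2) × 13.9 = $4,600.90
Purchase cost = D·C = 22,320 × 46 = $1,026,720.00
Total = $11,160.00 + $4,600.90 + $1,026,720.00 = $1,042,480.90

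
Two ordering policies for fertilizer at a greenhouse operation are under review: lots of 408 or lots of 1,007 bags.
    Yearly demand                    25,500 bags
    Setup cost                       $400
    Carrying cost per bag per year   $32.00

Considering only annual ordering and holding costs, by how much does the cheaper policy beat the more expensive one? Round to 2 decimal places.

TC(Q) = (D/Q)S + (Q/2)H
TC(408) = (25,500/408)×400 + (408/2)×32 = $31,528.00
TC(1,007) = (25,500/1,007)×400 + (1,007/2)×32 = $26,241.10
Lots of 1,007 are cheaper by $5,286.90.

$5,286.90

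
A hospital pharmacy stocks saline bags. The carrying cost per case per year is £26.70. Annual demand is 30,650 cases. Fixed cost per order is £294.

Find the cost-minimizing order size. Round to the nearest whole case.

2DS/H = 2·30,650·294/26.7 = 674,988.76
EOQ = √674,988.76 ≈ 821.58

822 cases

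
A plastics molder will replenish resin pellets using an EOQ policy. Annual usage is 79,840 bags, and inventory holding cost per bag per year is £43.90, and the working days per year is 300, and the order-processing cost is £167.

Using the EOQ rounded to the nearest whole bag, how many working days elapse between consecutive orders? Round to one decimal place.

Optimal lot size Q* = (2 × 79,840 × £167 / £43.9)^½ ≈ 779.38 → Q = 779 bags
Cycle time = (working days × Q)/D = (300 × 779) / 79,840 = 2.927 days

2.9 days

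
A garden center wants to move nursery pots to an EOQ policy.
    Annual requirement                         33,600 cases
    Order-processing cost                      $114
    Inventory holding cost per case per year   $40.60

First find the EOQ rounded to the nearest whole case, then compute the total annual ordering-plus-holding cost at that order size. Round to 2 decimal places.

Q* = √(2·D·S / H) = √(2·33,600·114 / 40.6) = √188,689.7 ≈ 434.38 → Q = 434 cases
Ordering: D/Q × S = 33,600/434 × $114 = $8,825.81
Holding:  Q/2 × H = 434/2 × $40.6 = $8,810.20
Total = $8,825.81 + $8,810.20 = $17,636.01

$17,636.01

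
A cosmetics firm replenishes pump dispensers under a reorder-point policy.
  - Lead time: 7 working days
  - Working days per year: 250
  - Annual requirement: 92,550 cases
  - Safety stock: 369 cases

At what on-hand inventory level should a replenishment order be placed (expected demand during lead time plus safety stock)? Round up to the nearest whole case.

Daily demand d = 92,550 / 250 = 370.200 cases/day
Demand during lead time = 370.200 × 7 = 2,591.40
Reorder point = 2,591.40 + 369 = 2,960.40 → round up

2,961 cases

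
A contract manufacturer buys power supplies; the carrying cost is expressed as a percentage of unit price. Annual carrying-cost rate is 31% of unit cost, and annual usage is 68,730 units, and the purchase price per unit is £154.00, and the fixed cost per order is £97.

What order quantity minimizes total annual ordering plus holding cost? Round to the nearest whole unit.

Carrying cost H = £154 × 31% = £47.7400/unit/yr
Optimal lot size Q* = (2 × 68,730 × £97 / £47.74)^½ ≈ 528.49

528 units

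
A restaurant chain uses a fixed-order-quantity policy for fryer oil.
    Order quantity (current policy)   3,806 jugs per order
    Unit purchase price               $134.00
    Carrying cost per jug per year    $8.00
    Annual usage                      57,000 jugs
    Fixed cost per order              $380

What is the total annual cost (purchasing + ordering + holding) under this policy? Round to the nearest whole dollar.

Ordering: D/Q × S = 57,000/3,806 × $380 = $5,691.01
Holding:  Q/2 × H = 3,806/2 × $8 = $15,224.00
Purchase cost = D·C = 57,000 × 134 = $7,638,000.00
Total = $5,691.01 + $15,224.00 + $7,638,000.00 = $7,658,915.01

$7,658,915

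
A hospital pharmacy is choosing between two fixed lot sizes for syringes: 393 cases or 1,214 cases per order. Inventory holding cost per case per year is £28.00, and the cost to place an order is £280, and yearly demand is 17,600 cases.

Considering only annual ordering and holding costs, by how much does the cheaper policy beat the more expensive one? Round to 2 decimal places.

£3,013.87

Annual cost at Q: ordering D·S/Q plus holding Q·H/2.
TC(393) = (17,600/393)×280 + (393/2)×28 = £18,041.44
TC(1,214) = (17,600/1,214)×280 + (1,214/2)×28 = £21,055.31
Cheaper: Q = 393.  Difference = £3,013.87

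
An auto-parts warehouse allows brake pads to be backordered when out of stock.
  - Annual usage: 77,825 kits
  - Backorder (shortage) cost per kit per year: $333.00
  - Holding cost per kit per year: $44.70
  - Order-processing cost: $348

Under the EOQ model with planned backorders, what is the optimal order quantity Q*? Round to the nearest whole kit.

Basic EOQ = √(2·77,825·348/44.7) = 1,100.805
Backorder adjustment √((H+b)/b) = √((44.7+333)/333) = 1.0650
Q* = 1,100.805 × 1.0650 ≈ 1,172.36

1,172 kits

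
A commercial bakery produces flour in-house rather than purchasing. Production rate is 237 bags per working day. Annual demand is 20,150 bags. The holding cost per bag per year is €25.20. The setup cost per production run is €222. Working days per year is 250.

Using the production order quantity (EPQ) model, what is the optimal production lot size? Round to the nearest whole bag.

733 bags

Daily demand d = 20,150/250 = 80.600; p = 237; 1 − d/p = 0.65992
EPQ = √(2DS / (H(1 − d/p)))
    = √(2 × 20,150 × 222 / (25.2 × 0.65992)) ≈ 733.47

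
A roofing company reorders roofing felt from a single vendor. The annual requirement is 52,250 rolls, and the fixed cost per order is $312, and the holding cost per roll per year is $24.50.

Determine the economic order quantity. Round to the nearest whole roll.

1,154 rolls

EOQ = √(2DS/H) = √(2 × 52,250 × 312 / 24.5)
    = √(1,330,775.51) ≈ 1,153.59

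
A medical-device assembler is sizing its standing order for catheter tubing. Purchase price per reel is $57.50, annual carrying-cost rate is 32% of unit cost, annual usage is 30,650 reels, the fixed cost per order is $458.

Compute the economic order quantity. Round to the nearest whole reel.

1,235 reels

Carrying cost H = $57.5 × 32% = $18.4000/reel/yr
2DS/H = 2·30,650·458/18.4 = 1,525,836.96
EOQ = √1,525,836.96 ≈ 1,235.25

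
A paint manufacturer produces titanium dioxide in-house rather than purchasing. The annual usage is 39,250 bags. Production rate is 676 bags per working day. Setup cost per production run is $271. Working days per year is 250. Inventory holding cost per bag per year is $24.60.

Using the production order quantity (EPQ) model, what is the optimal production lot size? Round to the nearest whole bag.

Daily demand d = 39,250/250 = 157.000; p = 676; 1 − d/p = 0.76775
EPQ = √(2DS / (H(1 − d/p)))
    = √(2 × 39,250 × 271 / (24.6 × 0.76775)) ≈ 1,061.31

1,061 bags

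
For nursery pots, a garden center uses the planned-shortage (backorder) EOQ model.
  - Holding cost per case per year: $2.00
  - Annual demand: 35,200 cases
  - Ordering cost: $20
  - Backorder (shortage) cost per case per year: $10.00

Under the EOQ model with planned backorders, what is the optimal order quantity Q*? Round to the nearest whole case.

Q* = √(2DS/H) · √((H + b)/b)
   = √(2 × 35,200 × 20 / 2) · √((2 + 10) / 10)
   = 839.047 × 1.0954 ≈ 919.13

919 cases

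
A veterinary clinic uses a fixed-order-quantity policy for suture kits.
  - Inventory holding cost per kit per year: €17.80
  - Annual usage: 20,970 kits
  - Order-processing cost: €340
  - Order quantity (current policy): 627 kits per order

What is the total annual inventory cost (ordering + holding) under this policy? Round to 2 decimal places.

€16,951.59

Ordering: D/Q × S = 20,970/627 × €340 = €11,371.29
Holding:  Q/2 × H = 627/2 × €17.8 = €5,580.30
Total = €11,371.29 + €5,580.30 = €16,951.59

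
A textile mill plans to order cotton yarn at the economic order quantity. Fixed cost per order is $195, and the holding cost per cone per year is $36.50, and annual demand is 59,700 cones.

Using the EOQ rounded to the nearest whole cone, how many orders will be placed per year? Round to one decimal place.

Optimal lot size Q* = (2 × 59,700 × $195 / $36.5)^½ ≈ 798.68 → Q = 799
Orders per year = D/Q = 59,700 / 799 = 74.718

74.7 orders per year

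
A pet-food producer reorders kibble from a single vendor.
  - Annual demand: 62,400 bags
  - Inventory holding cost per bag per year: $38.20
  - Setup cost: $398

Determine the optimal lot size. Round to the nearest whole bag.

1,140 bags

Q* = √(2·D·S / H) = √(2·62,400·398 / 38.2) = √1,300,272.3 ≈ 1,140.29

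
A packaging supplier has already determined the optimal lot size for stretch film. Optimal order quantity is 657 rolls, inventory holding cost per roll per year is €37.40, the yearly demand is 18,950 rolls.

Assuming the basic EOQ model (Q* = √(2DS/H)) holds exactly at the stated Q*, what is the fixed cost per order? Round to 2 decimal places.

€425.95

EOQ relation: Q² = 2DS/H, so rearrange for the unknown.
S = Q²H / (2D) = 657² × 37.4 / (2 × 18,950) = 425.9544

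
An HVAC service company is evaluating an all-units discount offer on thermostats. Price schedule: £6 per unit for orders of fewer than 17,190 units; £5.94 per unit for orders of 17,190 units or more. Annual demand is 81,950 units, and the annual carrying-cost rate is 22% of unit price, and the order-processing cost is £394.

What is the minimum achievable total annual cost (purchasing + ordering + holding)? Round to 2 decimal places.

H₁ = 22%×£6 = £1.3200;  H₂ = 22%×£5.94 = £1.3068
EOQ₁ = √(2×81,950×394/1.3200) = 6,994.40  (< 17,190, feasible at tier 1)
EOQ₂ = √(2×81,950×394/1.3068) = 7,029.64  (< 17,190 → use Q = 17,190 at tier-2 price)
TC(tier 1 (EOQ₁), Q≈6,994.4) = £500,932.61
TC(tier 2, Q≈17,190.0) = £499,893.26
Minimum at tier 2: £499,893.26

£499,893.26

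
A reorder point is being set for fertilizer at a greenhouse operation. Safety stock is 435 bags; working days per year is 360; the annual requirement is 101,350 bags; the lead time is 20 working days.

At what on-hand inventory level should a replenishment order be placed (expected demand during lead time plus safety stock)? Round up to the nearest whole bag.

6,066 bags

Daily demand d = 101,350 / 360 = 281.528 bags/day
Demand during lead time = 281.528 × 20 = 5,630.56
Reorder point = 5,630.56 + 435 = 6,065.56 → round up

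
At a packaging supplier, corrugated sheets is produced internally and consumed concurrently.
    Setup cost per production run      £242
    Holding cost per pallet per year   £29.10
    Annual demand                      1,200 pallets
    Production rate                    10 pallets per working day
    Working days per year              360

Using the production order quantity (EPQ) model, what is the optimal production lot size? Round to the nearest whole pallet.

173 pallets

d = 1,200/360 = 3.3333 pallets/day;  effective holding cost H(1 − d/p) = 29.1·(1 − 3.3333/10) = 19.40000
Q* = √(2DS / H_eff) = √(2·1,200·242 / 19.40000) ≈ 173.03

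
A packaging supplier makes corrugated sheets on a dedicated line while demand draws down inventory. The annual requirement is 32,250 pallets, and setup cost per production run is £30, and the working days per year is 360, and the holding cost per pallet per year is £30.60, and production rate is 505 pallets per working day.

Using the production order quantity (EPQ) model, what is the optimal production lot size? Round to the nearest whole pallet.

277 pallets

Daily demand d = 32,250/360 = 89.583; p = 505; 1 − d/p = 0.82261
EPQ = √(2DS / (H(1 − d/p)))
    = √(2 × 32,250 × 30 / (30.6 × 0.82261)) ≈ 277.26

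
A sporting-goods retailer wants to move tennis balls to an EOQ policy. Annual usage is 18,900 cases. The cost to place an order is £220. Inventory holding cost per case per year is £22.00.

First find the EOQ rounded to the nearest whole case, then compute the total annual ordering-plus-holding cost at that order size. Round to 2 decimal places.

£13,525.98

Q* = √(2·D·S / H) = √(2·18,900·220 / 22) = √378,000.0 ≈ 614.82 → Q = 615 cases
Orders/yr = 18,900/615 = 30.732; ordering cost = 30.732 × £220 = £6,760.98
Average inventory = 615/2 = 307.5; holding cost = 307.5 × £22 = £6,765.00
Total = £6,760.98 + £6,765.00 = £13,525.98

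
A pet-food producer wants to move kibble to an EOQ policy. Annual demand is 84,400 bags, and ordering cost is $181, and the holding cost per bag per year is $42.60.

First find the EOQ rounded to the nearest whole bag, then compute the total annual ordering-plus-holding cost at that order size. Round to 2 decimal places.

EOQ = √(2DS/H) = √(2 × 84,400 × 181 / 42.6)
    = √(717,201.88) ≈ 846.88 → Q = 847 bags
Ordering: D/Q × S = 84,400/847 × $181 = $18,035.89
Holding:  Q/2 × H = 847/2 × $42.6 = $18,041.10
Total = $18,035.89 + $18,041.10 = $36,076.99

$36,076.99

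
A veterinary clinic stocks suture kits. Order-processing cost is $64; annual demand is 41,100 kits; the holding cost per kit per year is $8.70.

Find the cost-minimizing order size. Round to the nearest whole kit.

778 kits

EOQ = √(2DS/H) = √(2 × 41,100 × 64 / 8.7)
    = √(604,689.66) ≈ 777.62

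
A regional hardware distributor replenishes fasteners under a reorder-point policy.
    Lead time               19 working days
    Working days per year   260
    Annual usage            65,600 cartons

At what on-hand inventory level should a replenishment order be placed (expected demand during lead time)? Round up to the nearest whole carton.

Daily demand d = 65,600 / 260 = 252.308 cartons/day
Demand during lead time = 252.308 × 19 = 4,793.85
Reorder point = 4,793.85 → round up

4,794 cartons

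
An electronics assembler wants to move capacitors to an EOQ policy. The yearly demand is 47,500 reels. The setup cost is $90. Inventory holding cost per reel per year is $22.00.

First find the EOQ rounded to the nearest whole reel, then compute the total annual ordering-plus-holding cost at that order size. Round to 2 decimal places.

$13,714.96

2DS/H = 2·47,500·90/22 = 388,636.36
EOQ = √388,636.36 ≈ 623.41 → Q = 623 reels
Orders/yr = 47,500/623 = 76.244; ordering cost = 76.244 × $90 = $6,861.96
Average inventory = 623/2 = 311.5; holding cost = 311.5 × $22 = $6,853.00
Total = $6,861.96 + $6,853.00 = $13,714.96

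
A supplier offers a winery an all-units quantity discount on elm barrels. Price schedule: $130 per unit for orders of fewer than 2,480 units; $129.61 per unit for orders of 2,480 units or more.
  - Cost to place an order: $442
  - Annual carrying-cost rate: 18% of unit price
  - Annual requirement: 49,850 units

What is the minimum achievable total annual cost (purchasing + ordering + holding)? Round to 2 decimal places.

$6,498,872.01

H₁ = 18%×$130 = $23.4000;  H₂ = 18%×$129.61 = $23.3298
EOQ₁ = √(2×49,850×442/23.4000) = 1,372.31  (< 2,480, feasible at tier 1)
EOQ₂ = √(2×49,850×442/23.3298) = 1,374.37  (< 2,480 → use Q = 2,480 at tier-2 price)
TC(tier 1 (EOQ₁), Q≈1,372.3) = $6,512,611.95
TC(tier 2, Q≈2,480.0) = $6,498,872.01
Minimum at tier 2: $6,498,872.01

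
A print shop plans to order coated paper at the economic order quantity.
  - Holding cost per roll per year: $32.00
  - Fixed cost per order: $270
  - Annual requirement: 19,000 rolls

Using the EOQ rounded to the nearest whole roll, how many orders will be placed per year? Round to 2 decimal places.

33.57 orders per year

2DS/H = 2·19,000·270/32 = 320,625.00
EOQ = √320,625.00 ≈ 566.24 → Q = 566
N = D/Q = 19,000/566 ≈ 33.569 orders/yr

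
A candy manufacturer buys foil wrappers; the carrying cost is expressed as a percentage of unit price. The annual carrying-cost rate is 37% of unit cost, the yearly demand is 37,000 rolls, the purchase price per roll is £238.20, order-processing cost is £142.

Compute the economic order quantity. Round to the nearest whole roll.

Carrying cost H = £238.2 × 37% = £88.1340/roll/yr
2DS/H = 2·37,000·142/88.134 = 119,227.54
EOQ = √119,227.54 ≈ 345.29

345 rolls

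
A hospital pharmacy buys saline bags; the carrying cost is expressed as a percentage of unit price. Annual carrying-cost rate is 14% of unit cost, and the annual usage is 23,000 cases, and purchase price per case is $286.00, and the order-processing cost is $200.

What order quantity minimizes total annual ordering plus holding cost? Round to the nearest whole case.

Holding cost per case per year: H = 14% × $286 = $40.0400
EOQ = √(2DS/H) = √(2 × 23,000 × 200 / 40.04)
    = √(229,770.23) ≈ 479.34

479 cases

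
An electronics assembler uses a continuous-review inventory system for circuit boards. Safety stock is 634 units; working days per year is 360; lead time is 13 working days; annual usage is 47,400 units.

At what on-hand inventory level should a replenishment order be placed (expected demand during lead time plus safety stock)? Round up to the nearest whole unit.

Daily demand d = 47,400 / 360 = 131.667 units/day
Demand during lead time = 131.667 × 13 = 1,711.67
Reorder point = 1,711.67 + 634 = 2,345.67 → round up

2,346 units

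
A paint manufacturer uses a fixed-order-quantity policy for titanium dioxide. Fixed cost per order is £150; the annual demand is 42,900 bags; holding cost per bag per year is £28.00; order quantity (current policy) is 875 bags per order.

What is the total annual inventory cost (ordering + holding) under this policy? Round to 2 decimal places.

Orders/yr = 42,900/875 = 49.029; ordering cost = 49.029 × £150 = £7,354.29
Average inventory = 875/2 = 437.5; holding cost = 437.5 × £28 = £12,250.00
Total = £7,354.29 + £12,250.00 = £19,604.29

£19,604.29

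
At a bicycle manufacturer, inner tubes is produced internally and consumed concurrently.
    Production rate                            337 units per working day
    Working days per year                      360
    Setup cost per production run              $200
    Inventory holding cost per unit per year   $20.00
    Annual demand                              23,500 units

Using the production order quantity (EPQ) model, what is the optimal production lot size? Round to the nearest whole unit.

Daily demand d = 23,500/360 = 65.278; p = 337; 1 − d/p = 0.80630
EPQ = √(2DS / (H(1 − d/p)))
    = √(2 × 23,500 × 200 / (20 × 0.80630)) ≈ 763.49

763 units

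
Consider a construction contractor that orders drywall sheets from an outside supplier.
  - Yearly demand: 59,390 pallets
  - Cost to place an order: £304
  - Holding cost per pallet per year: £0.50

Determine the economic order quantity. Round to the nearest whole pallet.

Q* = √(2·D·S / H) = √(2·59,390·304 / 0.5) = √72,218,240.0 ≈ 8,498.13

8,498 pallets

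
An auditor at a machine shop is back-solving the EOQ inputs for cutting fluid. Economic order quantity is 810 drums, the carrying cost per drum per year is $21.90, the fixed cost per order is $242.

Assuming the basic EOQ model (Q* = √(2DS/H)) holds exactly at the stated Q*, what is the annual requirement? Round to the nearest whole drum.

EOQ relation: Q² = 2DS/H, so rearrange for the unknown.
D = Q²H / (2S) = 810² × 21.9 / (2 × 242) = 29,687.17

29,687 drums per year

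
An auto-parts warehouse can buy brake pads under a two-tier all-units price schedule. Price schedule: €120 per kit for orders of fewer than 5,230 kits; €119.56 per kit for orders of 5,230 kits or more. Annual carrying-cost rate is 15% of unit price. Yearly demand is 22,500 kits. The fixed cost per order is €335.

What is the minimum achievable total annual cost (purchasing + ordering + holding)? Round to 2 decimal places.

H₁ = 15%×€120 = €18.0000;  H₂ = 15%×€119.56 = €17.9340
EOQ₁ = √(2×22,500×335/18.0000) = 915.15  (< 5,230, feasible at tier 1)
EOQ₂ = √(2×22,500×335/17.9340) = 916.83  (< 5,230 → use Q = 5,230 at tier-2 price)
TC(tier 1 (EOQ₁), Q≈915.2) = €2,716,472.70
TC(tier 2, Q≈5,230.0) = €2,738,438.61
Minimum at tier 1 (EOQ₁): €2,716,472.70

€2,716,472.70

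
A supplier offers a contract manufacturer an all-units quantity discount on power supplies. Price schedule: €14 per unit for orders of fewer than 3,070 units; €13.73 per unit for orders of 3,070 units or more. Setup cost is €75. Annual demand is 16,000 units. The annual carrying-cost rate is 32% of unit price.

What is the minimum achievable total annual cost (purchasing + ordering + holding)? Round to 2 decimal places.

€226,815.06

H₁ = 32%×€14 = €4.4800;  H₂ = 32%×€13.73 = €4.3936
EOQ₁ = √(2×16,000×75/4.4800) = 731.93  (< 3,070, feasible at tier 1)
EOQ₂ = √(2×16,000×75/4.3936) = 739.09  (< 3,070 → use Q = 3,070 at tier-2 price)
TC(tier 1 (EOQ₁), Q≈731.9) = €227,279.02
TC(tier 2, Q≈3,070.0) = €226,815.06
Minimum at tier 2: €226,815.06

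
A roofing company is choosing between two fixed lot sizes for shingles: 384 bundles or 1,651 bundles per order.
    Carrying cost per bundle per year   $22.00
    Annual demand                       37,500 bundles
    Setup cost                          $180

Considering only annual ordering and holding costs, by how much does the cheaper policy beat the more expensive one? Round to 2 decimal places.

$447.31

For each Q, cost = (D/Q)·S + (Q/2)·H.
TC(384) = (37,500/384)×180 + (384/2)×22 = $21,802.12
TC(1,651) = (37,500/1,651)×180 + (1,651/2)×22 = $22,249.43
Cheaper: Q = 384.  Difference = $447.31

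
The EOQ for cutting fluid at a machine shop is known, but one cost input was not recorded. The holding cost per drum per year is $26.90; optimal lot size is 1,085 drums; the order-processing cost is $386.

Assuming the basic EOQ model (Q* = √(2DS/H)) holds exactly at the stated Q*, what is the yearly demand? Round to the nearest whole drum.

41,020 drums per year

From Q* = √(2DS/H) ⇒ Q*² = 2DS/H.
D = Q²H / (2S) = 1,085² × 26.9 / (2 × 386) = 41,019.89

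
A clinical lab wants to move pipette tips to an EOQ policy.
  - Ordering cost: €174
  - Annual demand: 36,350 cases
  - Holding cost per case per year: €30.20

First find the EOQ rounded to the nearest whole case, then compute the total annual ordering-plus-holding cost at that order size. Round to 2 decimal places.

EOQ = √(2DS/H) = √(2 × 36,350 × 174 / 30.2)
    = √(418,867.55) ≈ 647.20 → Q = 647 cases
Orders/yr = 36,350/647 = 56.182; ordering cost = 56.182 × €174 = €9,775.73
Average inventory = 647/2 = 323.5; holding cost = 323.5 × €30.2 = €9,769.70
Total = €9,775.73 + €9,769.70 = €19,545.43

€19,545.43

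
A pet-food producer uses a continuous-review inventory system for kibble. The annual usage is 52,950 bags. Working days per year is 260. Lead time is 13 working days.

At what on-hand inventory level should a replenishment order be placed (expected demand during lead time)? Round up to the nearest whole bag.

Daily demand d = 52,950 / 260 = 203.654 bags/day
Demand during lead time = 203.654 × 13 = 2,647.50
Reorder point = 2,647.50 → round up

2,648 bags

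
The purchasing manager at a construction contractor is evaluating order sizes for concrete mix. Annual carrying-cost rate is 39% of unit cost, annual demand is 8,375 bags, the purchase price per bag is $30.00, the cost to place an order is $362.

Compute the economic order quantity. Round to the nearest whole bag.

720 bags

Holding cost per bag per year: H = 39% × $30 = $11.7000
2DS/H = 2·8,375·362/11.7 = 518,247.86
EOQ = √518,247.86 ≈ 719.89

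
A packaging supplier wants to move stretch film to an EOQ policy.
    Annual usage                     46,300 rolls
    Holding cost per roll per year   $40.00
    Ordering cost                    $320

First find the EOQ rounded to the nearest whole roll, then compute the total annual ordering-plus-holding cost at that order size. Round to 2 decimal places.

EOQ = √(2DS/H) = √(2 × 46,300 × 320 / 40)
    = √(740,800.00) ≈ 860.70 → Q = 861 rolls
Ordering: D/Q × S = 46,300/861 × $320 = $17,207.90
Holding:  Q/2 × H = 861/2 × $40 = $17,220.00
Total = $17,207.90 + $17,220.00 = $34,427.90

$34,427.90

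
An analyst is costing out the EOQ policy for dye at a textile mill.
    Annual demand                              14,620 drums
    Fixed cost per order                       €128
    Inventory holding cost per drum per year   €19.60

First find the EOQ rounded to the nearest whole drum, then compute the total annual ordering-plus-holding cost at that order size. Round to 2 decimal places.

EOQ = √(2DS/H) = √(2 × 14,620 × 128 / 19.6)
    = √(190,955.10) ≈ 436.98 → Q = 437 drums
Annual ordering cost = (D/Q)·S = (14,620/437) × 128 = €4,282.29
Annual holding cost  = (Q/2)·H = (437/2) × 19.6 = €4,282.60
Total = €4,282.29 + €4,282.60 = €8,564.89

€8,564.89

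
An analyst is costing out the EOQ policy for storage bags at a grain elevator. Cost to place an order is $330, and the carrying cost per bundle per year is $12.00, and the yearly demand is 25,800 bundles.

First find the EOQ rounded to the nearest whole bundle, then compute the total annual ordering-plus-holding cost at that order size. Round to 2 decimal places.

$14,294.61

EOQ = √(2DS/H) = √(2 × 25,800 × 330 / 12)
    = √(1,419,000.00) ≈ 1,191.22 → Q = 1,191 bundles
Annual ordering cost = (D/Q)·S = (25,800/1,191) × 330 = $7,148.61
Annual holding cost  = (Q/2)·H = (1,191/2) × 12 = $7,146.00
Total = $7,148.61 + $7,146.00 = $14,294.61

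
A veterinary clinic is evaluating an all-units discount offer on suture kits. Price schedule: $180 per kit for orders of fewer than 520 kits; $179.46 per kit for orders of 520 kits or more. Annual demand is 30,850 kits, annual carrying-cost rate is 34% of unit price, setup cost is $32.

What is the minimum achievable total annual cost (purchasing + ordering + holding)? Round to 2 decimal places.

$5,554,103.73

H₁ = 34%×$180 = $61.2000;  H₂ = 34%×$179.46 = $61.0164
EOQ₁ = √(2×30,850×32/61.2000) = 179.61  (< 520, feasible at tier 1)
EOQ₂ = √(2×30,850×32/61.0164) = 179.88  (< 520 → use Q = 520 at tier-2 price)
TC(tier 1 (EOQ₁), Q≈179.6) = $5,563,992.42
TC(tier 2, Q≈520.0) = $5,554,103.73
Minimum at tier 2: $5,554,103.73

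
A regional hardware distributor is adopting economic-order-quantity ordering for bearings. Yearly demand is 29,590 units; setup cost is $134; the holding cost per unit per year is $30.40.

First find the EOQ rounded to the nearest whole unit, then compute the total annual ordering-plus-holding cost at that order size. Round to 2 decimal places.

2DS/H = 2·29,590·134/30.4 = 260,859.21
EOQ = √260,859.21 ≈ 510.74 → Q = 511 units
Annual ordering cost = (D/Q)·S = (29,590/511) × 134 = $7,759.41
Annual holding cost  = (Q/2)·H = (511/2) × 30.4 = $7,767.20
Total = $7,759.41 + $7,767.20 = $15,526.61

$15,526.61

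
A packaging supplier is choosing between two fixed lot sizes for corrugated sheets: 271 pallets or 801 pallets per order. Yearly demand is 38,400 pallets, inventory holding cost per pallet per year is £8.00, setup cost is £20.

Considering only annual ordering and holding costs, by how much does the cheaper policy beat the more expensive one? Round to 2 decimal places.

£244.85

TC(Q) = (D/Q)S + (Q/2)H
TC(271) = (38,400/271)×20 + (271/2)×8 = £3,917.95
TC(801) = (38,400/801)×20 + (801/2)×8 = £4,162.80
Lots of 271 are cheaper by £244.85.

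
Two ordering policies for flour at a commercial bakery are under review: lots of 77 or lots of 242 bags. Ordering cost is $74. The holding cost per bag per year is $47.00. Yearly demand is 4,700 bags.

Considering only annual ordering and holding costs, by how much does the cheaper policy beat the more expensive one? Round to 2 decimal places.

$797.81

For each Q, cost = (D/Q)·S + (Q/2)·H.
TC(77) = (4,700/77)×74 + (77/2)×47 = $6,326.38
TC(242) = (4,700/242)×74 + (242/2)×47 = $7,124.19
|ΔTC| = |$6,326.38 − $7,124.19| = $797.81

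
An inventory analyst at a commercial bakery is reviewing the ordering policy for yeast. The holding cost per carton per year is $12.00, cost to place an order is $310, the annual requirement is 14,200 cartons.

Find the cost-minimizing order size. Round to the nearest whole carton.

Q* = √(2·D·S / H) = √(2·14,200·310 / 12) = √733,666.7 ≈ 856.54

857 cartons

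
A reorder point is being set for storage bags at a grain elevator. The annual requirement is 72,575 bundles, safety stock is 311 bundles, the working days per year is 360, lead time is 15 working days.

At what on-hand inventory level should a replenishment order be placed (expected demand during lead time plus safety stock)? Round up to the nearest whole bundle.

3,335 bundles

Daily demand d = 72,575 / 360 = 201.597 bundles/day
Demand during lead time = 201.597 × 15 = 3,023.96
Reorder point = 3,023.96 + 311 = 3,334.96 → round up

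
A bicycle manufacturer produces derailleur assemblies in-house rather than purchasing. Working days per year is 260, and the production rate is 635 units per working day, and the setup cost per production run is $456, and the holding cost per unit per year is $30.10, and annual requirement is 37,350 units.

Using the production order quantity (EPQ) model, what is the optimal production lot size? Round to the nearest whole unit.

1,209 units

d = 37,350/260 = 143.6538 units/day;  effective holding cost H(1 − d/p) = 30.1·(1 − 143.6538/635) = 23.29058
Q* = √(2DS / H_eff) = √(2·37,350·456 / 23.29058) ≈ 1,209.35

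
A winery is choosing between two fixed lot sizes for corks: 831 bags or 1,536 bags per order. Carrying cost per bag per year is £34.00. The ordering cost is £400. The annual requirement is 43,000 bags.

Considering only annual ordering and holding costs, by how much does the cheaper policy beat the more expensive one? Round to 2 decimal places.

TC(Q) = (D/Q)S + (Q/2)H
TC(831) = (43,000/831)×400 + (831/2)×34 = £34,824.95
TC(1,536) = (43,000/1,536)×400 + (1,536/2)×34 = £37,309.92
Lots of 831 are cheaper by £2,484.96.

£2,484.96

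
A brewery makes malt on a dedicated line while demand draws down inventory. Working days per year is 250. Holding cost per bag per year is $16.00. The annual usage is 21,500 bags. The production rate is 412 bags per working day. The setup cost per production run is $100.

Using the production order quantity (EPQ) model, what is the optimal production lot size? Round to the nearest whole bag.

583 bags

Daily demand d = 21,500/250 = 86.000; p = 412; 1 − d/p = 0.79126
EPQ = √(2DS / (H(1 − d/p)))
    = √(2 × 21,500 × 100 / (16 × 0.79126)) ≈ 582.79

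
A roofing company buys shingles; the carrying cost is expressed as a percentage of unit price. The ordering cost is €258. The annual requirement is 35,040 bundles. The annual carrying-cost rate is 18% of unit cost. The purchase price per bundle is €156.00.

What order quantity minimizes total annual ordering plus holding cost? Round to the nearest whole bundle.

Holding cost per bundle per year: H = 18% × €156 = €28.0800
Optimal lot size Q* = (2 × 35,040 × €258 / €28.08)^½ ≈ 802.43

802 bundles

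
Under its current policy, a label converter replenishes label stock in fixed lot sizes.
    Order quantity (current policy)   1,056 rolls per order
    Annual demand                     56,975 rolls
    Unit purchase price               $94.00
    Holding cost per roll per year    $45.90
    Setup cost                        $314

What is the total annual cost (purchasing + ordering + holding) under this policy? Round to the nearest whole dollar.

$5,396,827

Orders/yr = 56,975/1,056 = 53.954; ordering cost = 53.954 × $314 = $16,941.43
Average inventory = 1,056/2 = 528; holding cost = 528 × $45.9 = $24,235.20
Purchase cost = D·C = 56,975 × 94 = $5,355,650.00
Total = $16,941.43 + $24,235.20 + $5,355,650.00 = $5,396,826.63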